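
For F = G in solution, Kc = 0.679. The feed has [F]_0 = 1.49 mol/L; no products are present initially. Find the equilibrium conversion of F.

Let X = conversion of F; extent ξ = 1.49·X mol/L.
Concentrations: [F] = 1.49 − 1.49X; [G] = 1.49X.
Kc = [G] / ([F]).
Equating to 0.679: the physical root is X = 0.404.

X = 0.404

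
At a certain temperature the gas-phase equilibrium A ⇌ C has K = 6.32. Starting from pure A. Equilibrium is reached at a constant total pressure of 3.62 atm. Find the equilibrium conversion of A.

X = 0.863

Basis: 1 mol A initially; let X = conversion of A. Extent ξ = X.
Moles: n_A = 1 − X; n_C = X.
Total moles n_T = 1 (Δν = 0, constant).
With p_i = (n_i/n_T)P, K = p_C / (p_A).
This yields a degree-1 equation in X; solving on (0,1), X = 0.863.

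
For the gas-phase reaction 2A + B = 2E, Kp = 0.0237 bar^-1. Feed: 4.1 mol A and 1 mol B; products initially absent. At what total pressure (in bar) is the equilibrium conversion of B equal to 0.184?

Let X = conversion of B (basis 1 mol B); extent of reaction ξ = X.
At extent ξ: n_A = 4.1 − 2X; n_B = 1 − X; n_E = 2X.
n_T = Σnᵢ = 5.1 − X.
Kp = p_E^2 / (p_A^2 p_B) with p_i = (n_i/n_T)·P.
At X = 0.184: the mole-fraction product g(X) = Π y_i^ν_i = 0.05858. Since Kp = g(X)·P^{-1}, P = (g/Kp)^(1/1) = (0.05858/0.0237)^(1/1) = 2.47 bar.

P = 2.47 bar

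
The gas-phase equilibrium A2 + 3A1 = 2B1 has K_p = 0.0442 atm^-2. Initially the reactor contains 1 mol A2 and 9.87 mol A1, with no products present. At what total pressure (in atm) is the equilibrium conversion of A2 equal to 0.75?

Take 1 mol A2 as basis and let X be its fractional conversion, so ξ = X.
Species balance: n_A2 = 1 − X; n_A1 = 9.87 − 3X; n_B1 = 2X.
n_T = Σnᵢ = 10.9 − 2X.
K_p = p_B1^2 / (p_A2 p_A1^3) with p_i = (n_i/n_T)·P.
At X = 0.75: the mole-fraction product g(X) = Π y_i^ν_i = 1.786. Since K_p = g(X)·P^{-2}, P = (g/K_p)^(1/2) = (1.786/0.0442)^(1/2) = 6.36 atm.

P = 6.36 atm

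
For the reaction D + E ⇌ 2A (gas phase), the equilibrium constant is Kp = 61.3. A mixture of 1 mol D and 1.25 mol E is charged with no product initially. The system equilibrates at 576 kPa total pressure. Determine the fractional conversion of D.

X = 0.870

Take 1 mol D as basis and let X be its fractional conversion, so ξ = X.
Moles: n_D = 1 − X; n_E = 1.25 − X; n_A = 2X.
Total moles n_T = 2.25 (Δν = 0, constant).
With p_i = (n_i/n_T)P, Kp = p_A^2 / (p_D p_E).
Equating to 61.3 and solving on 0 < X < 1: X = 0.870.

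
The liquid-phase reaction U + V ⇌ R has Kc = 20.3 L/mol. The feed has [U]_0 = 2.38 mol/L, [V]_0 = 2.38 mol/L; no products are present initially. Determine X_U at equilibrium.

X = 0.866

Let X = conversion of U; extent ξ = 2.38·X mol/L.
Concentrations: [U] = 2.38 − 2.38X; [V] = 2.38 − 2.38X; [R] = 2.38X.
Kc = [R] / ([U] [V]).
This equals 20.3 at X = 0.866 (the root in 0 < X < 1).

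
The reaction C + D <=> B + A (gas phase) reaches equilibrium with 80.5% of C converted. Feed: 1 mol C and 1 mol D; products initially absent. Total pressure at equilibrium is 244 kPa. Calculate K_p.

Let X = conversion of C (basis 1 mol C); extent of reaction ξ = X.
Moles: n_C = 1 − X; n_D = 1 − X; n_B = X; n_A = X.
Since Δν = 0, n_T = 2 throughout.
At X = 0.805: n_C = 0.195, n_D = 0.195, n_B = 0.805, n_A = 0.805, n_T = 2.
p_i = (n_i/n_T)·P. K_p = p_B p_A / (p_C p_D) = 17.

K_p = 17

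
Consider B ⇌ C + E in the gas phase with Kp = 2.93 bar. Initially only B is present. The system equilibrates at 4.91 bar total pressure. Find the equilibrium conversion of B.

X = 0.611

Take 1 mol B as basis and let X be its fractional conversion, so ξ = X.
At extent ξ: n_B = 1 − X; n_C = X; n_E = X.
Total moles n_T = 1 + X.
Mole fractions y_i = n_i/n_T; Kp = p_C p_E / (p_B) with p_i = y_i·P.
Equating to 2.93 bar and solving on 0 < X < 1: X = 0.611.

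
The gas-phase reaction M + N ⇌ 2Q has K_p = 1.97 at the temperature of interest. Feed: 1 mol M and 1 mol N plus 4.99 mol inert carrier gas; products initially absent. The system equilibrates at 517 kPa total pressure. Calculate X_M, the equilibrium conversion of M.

X = 0.412

Take 1 mol M as basis and let X be its fractional conversion, so ξ = X.
At extent ξ: n_M = 1 − X; n_N = 1 − X; n_Q = 2X; n_I = 4.99 (inert).
n_T stays at 6.99 (no change in mole number).
y_i = n_i/n_T, p_i = y_i·P. K_p = p_Q^2 / (p_M p_N).
Equating to 1.97 and solving on 0 < X < 1: X = 0.412.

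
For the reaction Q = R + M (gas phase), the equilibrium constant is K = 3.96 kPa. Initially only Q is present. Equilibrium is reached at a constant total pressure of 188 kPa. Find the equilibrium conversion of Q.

X = 0.144

Let X = conversion of Q (basis 1 mol Q); extent of reaction ξ = X.
At extent ξ: n_Q = 1 − X; n_R = X; n_M = X.
n_T = Σnᵢ = 1 + X.
With p_i = (n_i/n_T)P, K = p_R p_M / (p_Q).
Setting this equal to 3.96 kPa and taking the physical root (0 < X < 1) gives X = 0.144.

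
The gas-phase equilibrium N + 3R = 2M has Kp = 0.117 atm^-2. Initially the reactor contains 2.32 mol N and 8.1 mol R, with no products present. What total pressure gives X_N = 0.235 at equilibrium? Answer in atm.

P = 1.36 atm

Basis: 2.32 mol N initially; let X = conversion of N. Extent ξ = 2.32X.
Moles: n_N = 2.32 − 2.32X; n_R = 8.1 − 6.96X; n_M = 4.64X.
Total moles n_T = 10.4 − 4.64X.
Kp = p_M^2 / (p_N p_R^3) with p_i = (n_i/n_T)·P.
At X = 0.235: the mole-fraction product g(X) = Π y_i^ν_i = 0.2159. Since Kp = g(X)·P^{-2}, P = (g/Kp)^(1/2) = (0.2159/0.117)^(1/2) = 1.36 atm.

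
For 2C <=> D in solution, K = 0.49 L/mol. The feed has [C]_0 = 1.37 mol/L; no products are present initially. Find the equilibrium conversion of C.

X = 0.432

Let X = conversion of C; extent ξ = 1.37X/2 mol/L.
Concentrations: [C] = 1.37 − 1.37X; [D] = 0.685X.
K = [D] / ([C]^2).
This equals 0.49 at X = 0.432 (the root in 0 < X < 1).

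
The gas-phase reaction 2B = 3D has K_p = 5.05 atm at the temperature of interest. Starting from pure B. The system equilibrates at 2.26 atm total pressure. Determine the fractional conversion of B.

X = 0.553

Basis: 1 mol B initially; let X = conversion of B. Extent ξ = 0.5X.
At extent ξ: n_B = 1 − X; n_D = 1.5X.
Total moles n_T = 1 + 0.5X.
With p_i = (n_i/n_T)P, K_p = p_D^3 / (p_B^2).
This yields a degree-3 equation in X; solving on (0,1), X = 0.553.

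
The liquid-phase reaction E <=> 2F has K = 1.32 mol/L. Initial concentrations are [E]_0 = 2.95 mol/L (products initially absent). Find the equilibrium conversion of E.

Let X = conversion of E; extent ξ = 2.95·X mol/L.
Concentrations: [E] = 2.95 − 2.95X; [F] = 5.9X.
K = [F]^2 / ([E]).
Setting equal to 1.32 and solving for X on (0,1) gives X = 0.283.

X = 0.283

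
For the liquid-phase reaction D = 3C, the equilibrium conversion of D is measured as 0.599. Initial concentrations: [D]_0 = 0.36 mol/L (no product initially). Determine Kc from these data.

Kc = 1.88 (mol/L)^2

Let X = conversion of D.
Concentrations: [D] = 0.36 − 0.36X; [C] = 1.08X.
At X = 0.599: [D] = 0.144, [C] = 0.647.
Kc = [C]^3 / ([D]) = 1.88 (mol/L)^2.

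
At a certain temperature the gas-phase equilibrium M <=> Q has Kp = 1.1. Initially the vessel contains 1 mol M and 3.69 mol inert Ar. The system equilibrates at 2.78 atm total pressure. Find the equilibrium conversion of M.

X = 0.524

Basis: 1 mol M initially; let X = conversion of M. Extent ξ = X.
Mole table: n_M = 1 − X; n_Q = X; n_I = 3.69 (inert).
n_T stays at 4.69 (no change in mole number).
y_i = n_i/n_T, p_i = y_i·P. Kp = p_Q / (p_M).
This yields a degree-1 equation in X; solving on (0,1), X = 0.524.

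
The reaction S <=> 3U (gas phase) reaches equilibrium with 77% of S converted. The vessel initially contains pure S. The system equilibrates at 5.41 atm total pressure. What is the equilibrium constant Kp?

Kp = 243 atm^2

Basis: 1 mol S initially; let X = conversion of S. Extent ξ = X.
Moles: n_S = 1 − X; n_U = 3X.
Total moles n_T = 1 + 2X.
At X = 0.77: n_S = 0.23, n_U = 2.31, n_T = 2.54.
p_i = (n_i/n_T)·P. Kp = p_U^3 / (p_S) = 243 atm^2.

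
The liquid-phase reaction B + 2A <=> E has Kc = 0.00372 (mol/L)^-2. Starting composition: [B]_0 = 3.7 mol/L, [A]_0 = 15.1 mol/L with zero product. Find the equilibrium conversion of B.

Let X = conversion of B; extent ξ = 3.7·X mol/L.
Concentrations: [B] = 3.7 − 3.7X; [A] = 15.1 − 7.4X; [E] = 3.7X.
Kc = [E] / ([B] [A]^2).
This equals 0.00372 at X = 0.364 (the root in 0 < X < 1).

X = 0.364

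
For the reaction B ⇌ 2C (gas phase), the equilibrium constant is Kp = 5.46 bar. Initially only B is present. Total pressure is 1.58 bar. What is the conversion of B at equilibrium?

Take 1 mol B as basis and let X be its fractional conversion, so ξ = X.
At extent ξ: n_B = 1 − X; n_C = 2X.
Summing: n_T = 1 + X.
Mole fractions y_i = n_i/n_T; Kp = p_C^2 / (p_B) with p_i = y_i·P.
Substituting and setting equal to 5.46 bar gives a polynomial in X; the root in (0,1) is X = 0.681.

X = 0.681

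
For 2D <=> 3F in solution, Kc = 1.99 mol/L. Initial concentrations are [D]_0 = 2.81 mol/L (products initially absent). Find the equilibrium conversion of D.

Let X = conversion of D; extent ξ = 2.81X/2 mol/L.
Concentrations: [D] = 2.81 − 2.81X; [F] = 4.21X.
Kc = [F]^3 / ([D]^2).
Setting equal to 1.99 and solving for X on (0,1) gives X = 0.415.

X = 0.415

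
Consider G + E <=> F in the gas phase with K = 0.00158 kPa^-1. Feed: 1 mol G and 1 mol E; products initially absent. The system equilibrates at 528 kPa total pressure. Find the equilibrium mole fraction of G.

y_G = 0.425

Take 1 mol G as basis and let X be its fractional conversion, so ξ = X.
Species balance: n_G = 1 − X; n_E = 1 − X; n_F = X.
n_T = Σnᵢ = 2 − X.
y_i = n_i/n_T, p_i = y_i·P. K = p_F / (p_G p_E).
Setting this equal to 0.00158 kPa^-1 and taking the physical root (0 < X < 1) gives X = 0.262.
Then n_G = 0.738, n_T = 1.74, so y_G = 0.425.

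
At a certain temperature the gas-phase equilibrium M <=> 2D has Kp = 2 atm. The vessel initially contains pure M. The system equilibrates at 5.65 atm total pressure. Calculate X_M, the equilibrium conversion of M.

Basis: 1 mol M initially; let X = conversion of M. Extent ξ = X.
Mole table: n_M = 1 − X; n_D = 2X.
Summing: n_T = 1 + X.
With p_i = (n_i/n_T)P, Kp = p_D^2 / (p_M).
Equating to 2 atm and solving on 0 < X < 1: X = 0.285.

X = 0.285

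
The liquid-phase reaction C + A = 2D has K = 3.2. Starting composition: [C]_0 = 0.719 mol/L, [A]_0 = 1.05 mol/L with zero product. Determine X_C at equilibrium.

X = 0.562

Let X = conversion of C; extent ξ = 0.719·X mol/L.
Concentrations: [C] = 0.719 − 0.719X; [A] = 1.05 − 0.719X; [D] = 1.44X.
K = [D]^2 / ([C] [A]).
This equals 3.2 at X = 0.562 (the root in 0 < X < 1).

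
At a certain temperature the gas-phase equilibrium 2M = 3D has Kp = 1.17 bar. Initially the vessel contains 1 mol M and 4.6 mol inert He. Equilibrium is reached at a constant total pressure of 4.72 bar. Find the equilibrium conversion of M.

Let X = conversion of M (basis 1 mol M); extent of reaction ξ = 0.5X.
Mole table: n_M = 1 − X; n_D = 1.5X; n_I = 4.6 (inert).
n_T = Σnᵢ = 5.6 + 0.5X.
Mole fractions y_i = n_i/n_T; Kp = p_D^3 / (p_M^2) with p_i = y_i·P.
This yields a degree-3 equation in X; solving on (0,1), X = 0.485.

X = 0.485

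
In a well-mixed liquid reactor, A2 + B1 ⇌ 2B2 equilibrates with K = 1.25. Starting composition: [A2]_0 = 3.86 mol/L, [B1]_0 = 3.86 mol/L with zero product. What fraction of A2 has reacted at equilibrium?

X = 0.359

Let X = conversion of A2; extent ξ = 3.86·X mol/L.
Concentrations: [A2] = 3.86 − 3.86X; [B1] = 3.86 − 3.86X; [B2] = 7.72X.
K = [B2]^2 / ([A2] [B1]).
This equals 1.25 at X = 0.359 (the root in 0 < X < 1).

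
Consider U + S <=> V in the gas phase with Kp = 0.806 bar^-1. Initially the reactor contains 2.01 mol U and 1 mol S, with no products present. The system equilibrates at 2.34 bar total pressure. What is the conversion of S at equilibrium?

Basis: 1 mol S initially; let X = conversion of S. Extent ξ = X.
Species balance: n_U = 2.01 − X; n_S = 1 − X; n_V = X.
n_T = Σnᵢ = 3.01 − X.
With p_i = (n_i/n_T)P, Kp = p_V / (p_U p_S).
Setting this equal to 0.806 bar^-1 and taking the physical root (0 < X < 1) gives X = 0.530.

X = 0.530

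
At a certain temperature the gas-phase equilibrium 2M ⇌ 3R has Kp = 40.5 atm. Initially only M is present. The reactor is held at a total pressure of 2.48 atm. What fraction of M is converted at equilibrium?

Let X = conversion of M (basis 1 mol M); extent of reaction ξ = 0.5X.
At extent ξ: n_M = 1 − X; n_R = 1.5X.
n_T = Σnᵢ = 1 + 0.5X.
y_i = n_i/n_T, p_i = y_i·P. Kp = p_R^3 / (p_M^2).
Equating to 40.5 atm and solving on 0 < X < 1: X = 0.749.

X = 0.749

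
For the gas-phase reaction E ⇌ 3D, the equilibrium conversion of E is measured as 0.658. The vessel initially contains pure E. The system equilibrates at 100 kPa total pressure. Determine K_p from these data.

K_p = 4.19e+04 kPa^2

Basis: 1 mol E initially; let X = conversion of E. Extent ξ = X.
Moles: n_E = 1 − X; n_D = 3X.
n_T = Σnᵢ = 1 + 2X.
At X = 0.658: n_E = 0.342, n_D = 1.97, n_T = 2.32.
p_i = (n_i/n_T)·P. K_p = p_D^3 / (p_E) = 4.19e+04 kPa^2.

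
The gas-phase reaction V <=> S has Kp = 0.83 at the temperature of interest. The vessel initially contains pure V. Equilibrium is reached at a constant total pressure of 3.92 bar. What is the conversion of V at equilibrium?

X = 0.454

Let X = conversion of V (basis 1 mol V); extent of reaction ξ = X.
Mole table: n_V = 1 − X; n_S = X.
Total moles n_T = 1 (Δν = 0, constant).
y_i = n_i/n_T, p_i = y_i·P. Kp = p_S / (p_V).
Equating to 0.83 and solving on 0 < X < 1: X = 0.454.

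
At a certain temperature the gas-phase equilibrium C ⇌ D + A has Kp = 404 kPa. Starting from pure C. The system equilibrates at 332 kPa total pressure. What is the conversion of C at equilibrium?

Take 1 mol C as basis and let X be its fractional conversion, so ξ = X.
Moles: n_C = 1 − X; n_D = X; n_A = X.
n_T = Σnᵢ = 1 + X.
With p_i = (n_i/n_T)P, Kp = p_D p_A / (p_C).
This yields a degree-2 equation in X; solving on (0,1), X = 0.741.

X = 0.741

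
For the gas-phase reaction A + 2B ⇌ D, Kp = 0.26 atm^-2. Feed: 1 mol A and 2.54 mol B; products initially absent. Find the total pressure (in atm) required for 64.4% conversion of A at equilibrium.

P = 4.74 atm

Let X = conversion of A (basis 1 mol A); extent of reaction ξ = X.
Mole table: n_A = 1 − X; n_B = 2.54 − 2X; n_D = X.
n_T = Σnᵢ = 3.54 − 2X.
Kp = p_D / (p_A p_B^2) with p_i = (n_i/n_T)·P.
At X = 0.644: the mole-fraction product g(X) = Π y_i^ν_i = 5.853. Since Kp = g(X)·P^{-2}, P = (g/Kp)^(1/2) = (5.853/0.26)^(1/2) = 4.74 atm.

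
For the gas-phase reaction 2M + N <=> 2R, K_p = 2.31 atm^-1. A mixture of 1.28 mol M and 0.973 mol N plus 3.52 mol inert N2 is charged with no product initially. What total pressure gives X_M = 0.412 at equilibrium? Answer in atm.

Let X = conversion of M (basis 1.28 mol M); extent of reaction ξ = 0.64X.
At extent ξ: n_M = 1.28 − 1.28X; n_N = 0.973 − 0.64X; n_R = 1.28X; n_I = 3.52 (inert).
n_T = Σnᵢ = 5.77 − 0.64X.
K_p = p_R^2 / (p_M^2 p_N) with p_i = (n_i/n_T)·P.
At X = 0.412: the mole-fraction product g(X) = Π y_i^ν_i = 3.813. Since K_p = g(X)·P^{-1}, P = (g/K_p)^(1/1) = (3.813/2.31)^(1/1) = 1.65 atm.

P = 1.65 atm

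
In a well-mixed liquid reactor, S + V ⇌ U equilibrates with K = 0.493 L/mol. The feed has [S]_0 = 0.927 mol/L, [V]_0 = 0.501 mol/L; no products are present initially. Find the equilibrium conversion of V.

Let X = conversion of V; extent ξ = 0.501·X mol/L.
Concentrations: [S] = 0.927 − 0.501X; [V] = 0.501 − 0.501X; [U] = 0.501X.
K = [U] / ([S] [V]).
Setting equal to 0.493 and solving for X on (0,1) gives X = 0.280.

X = 0.280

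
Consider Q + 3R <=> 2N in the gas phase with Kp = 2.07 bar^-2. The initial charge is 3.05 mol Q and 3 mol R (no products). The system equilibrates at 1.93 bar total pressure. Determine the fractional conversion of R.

Let X = conversion of R (basis 3 mol R); extent of reaction ξ = X.
At extent ξ: n_Q = 3.05 − X; n_R = 3 − 3X; n_N = 2X.
Total moles n_T = 6.05 − 2X.
y_i = n_i/n_T, p_i = y_i·P. Kp = p_N^2 / (p_Q p_R^3).
Setting this equal to 2.07 bar^-2 and taking the physical root (0 < X < 1) gives X = 0.596.

X = 0.596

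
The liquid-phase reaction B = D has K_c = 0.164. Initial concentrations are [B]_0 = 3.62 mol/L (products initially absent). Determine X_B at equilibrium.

Let X = conversion of B; extent ξ = 3.62·X mol/L.
Concentrations: [B] = 3.62 − 3.62X; [D] = 3.62X.
K_c = [D] / ([B]).
Setting equal to 0.164 and solving for X on (0,1) gives X = 0.141.

X = 0.141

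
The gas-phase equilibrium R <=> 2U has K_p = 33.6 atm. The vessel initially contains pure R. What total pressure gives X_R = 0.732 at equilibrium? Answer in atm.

P = 7.28 atm

Basis: 1 mol R initially; let X = conversion of R. Extent ξ = X.
At extent ξ: n_R = 1 − X; n_U = 2X.
Total moles n_T = 1 + X.
K_p = p_U^2 / (p_R) with p_i = (n_i/n_T)·P.
At X = 0.732: the mole-fraction product g(X) = Π y_i^ν_i = 4.617. Since K_p = g(X)·P^{1}, P = (K_p/g)^(1/1) = (33.6/4.617)^(1/1) = 7.28 atm.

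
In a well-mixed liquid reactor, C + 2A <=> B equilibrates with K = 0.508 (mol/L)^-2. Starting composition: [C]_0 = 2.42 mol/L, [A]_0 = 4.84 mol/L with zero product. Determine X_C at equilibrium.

Let X = conversion of C; extent ξ = 2.42·X mol/L.
Concentrations: [C] = 2.42 − 2.42X; [A] = 4.84 − 4.84X; [B] = 2.42X.
K = [B] / ([C] [A]^2).
Solving K = 0.508 for X ∈ (0,1): X = 0.625.

X = 0.625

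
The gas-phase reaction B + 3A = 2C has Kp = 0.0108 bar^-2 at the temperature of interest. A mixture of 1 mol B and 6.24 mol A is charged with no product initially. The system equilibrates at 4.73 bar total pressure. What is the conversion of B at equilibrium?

X = 0.356

Let X = conversion of B (basis 1 mol B); extent of reaction ξ = X.
Species balance: n_B = 1 − X; n_A = 6.24 − 3X; n_C = 2X.
Total moles n_T = 7.24 − 2X.
With p_i = (n_i/n_T)P, Kp = p_C^2 / (p_B p_A^3).
Substituting and setting equal to 0.0108 bar^-2 gives a polynomial in X; the root in (0,1) is X = 0.356.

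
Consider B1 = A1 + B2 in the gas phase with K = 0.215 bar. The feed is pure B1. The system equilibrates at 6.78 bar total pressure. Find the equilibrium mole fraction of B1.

Take 1 mol B1 as basis and let X be its fractional conversion, so ξ = X.
Moles: n_B1 = 1 − X; n_A1 = X; n_B2 = X.
n_T = Σnᵢ = 1 + X.
With p_i = (n_i/n_T)P, K = p_A1 p_B2 / (p_B1).
Setting this equal to 0.215 bar and taking the physical root (0 < X < 1) gives X = 0.175.
Then n_B1 = 0.825, n_T = 1.18, so y_B1 = 0.702.

y_B1 = 0.702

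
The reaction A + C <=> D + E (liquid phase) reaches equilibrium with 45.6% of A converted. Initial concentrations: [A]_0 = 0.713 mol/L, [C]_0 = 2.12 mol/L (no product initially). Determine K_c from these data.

Let X = conversion of A.
Concentrations: [A] = 0.713 − 0.713X; [C] = 2.12 − 0.713X; [D] = 0.713X; [E] = 0.713X.
At X = 0.456: [A] = 0.388, [C] = 1.79, [D] = 0.325, [E] = 0.325.
K_c = [D] [E] / ([A] [C]) = 0.152.

K_c = 0.152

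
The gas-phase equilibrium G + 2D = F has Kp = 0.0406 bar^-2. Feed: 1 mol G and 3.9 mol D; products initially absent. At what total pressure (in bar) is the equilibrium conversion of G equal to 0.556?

P = 7.55 bar

Take 1 mol G as basis and let X be its fractional conversion, so ξ = X.
Moles: n_G = 1 − X; n_D = 3.9 − 2X; n_F = X.
n_T = Σnᵢ = 4.9 − 2X.
Kp = p_F / (p_G p_D^2) with p_i = (n_i/n_T)·P.
At X = 0.556: the mole-fraction product g(X) = Π y_i^ν_i = 2.312. Since Kp = g(X)·P^{-2}, P = (g/Kp)^(1/2) = (2.312/0.0406)^(1/2) = 7.55 bar.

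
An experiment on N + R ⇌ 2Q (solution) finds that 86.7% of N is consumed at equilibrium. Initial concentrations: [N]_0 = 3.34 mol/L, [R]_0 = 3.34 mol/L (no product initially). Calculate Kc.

Let X = conversion of N.
Concentrations: [N] = 3.34 − 3.34X; [R] = 3.34 − 3.34X; [Q] = 6.68X.
At X = 0.867: [N] = 0.444, [R] = 0.444, [Q] = 5.79.
Kc = [Q]^2 / ([N] [R]) = 170.

Kc = 170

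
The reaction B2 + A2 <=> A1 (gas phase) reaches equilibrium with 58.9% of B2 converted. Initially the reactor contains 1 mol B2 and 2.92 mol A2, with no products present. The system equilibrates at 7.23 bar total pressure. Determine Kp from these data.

Let X = conversion of B2 (basis 1 mol B2); extent of reaction ξ = X.
At extent ξ: n_B2 = 1 − X; n_A2 = 2.92 − X; n_A1 = X.
Summing: n_T = 3.92 − X.
At X = 0.589: n_B2 = 0.411, n_A2 = 2.33, n_A1 = 0.589, n_T = 3.33.
p_i = (n_i/n_T)·P. Kp = p_A1 / (p_B2 p_A2) = 0.283 bar^-1.

Kp = 0.283 bar^-1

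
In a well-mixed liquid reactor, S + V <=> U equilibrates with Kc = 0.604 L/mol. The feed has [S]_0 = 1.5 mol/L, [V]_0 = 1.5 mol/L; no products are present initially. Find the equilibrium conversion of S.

Let X = conversion of S; extent ξ = 1.5·X mol/L.
Concentrations: [S] = 1.5 − 1.5X; [V] = 1.5 − 1.5X; [U] = 1.5X.
Kc = [U] / ([S] [V]).
Setting equal to 0.604 and solving for X on (0,1) gives X = 0.365.

X = 0.365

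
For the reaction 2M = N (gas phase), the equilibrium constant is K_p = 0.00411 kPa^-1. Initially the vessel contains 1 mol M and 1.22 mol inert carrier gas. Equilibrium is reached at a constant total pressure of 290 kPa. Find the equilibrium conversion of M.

X = 0.411

Basis: 1 mol M initially; let X = conversion of M. Extent ξ = 0.5X.
Species balance: n_M = 1 − X; n_N = 0.5X; n_I = 1.22 (inert).
Total moles n_T = 2.22 − 0.5X.
Mole fractions y_i = n_i/n_T; K_p = p_N / (p_M^2) with p_i = y_i·P.
Substituting and setting equal to 0.00411 kPa^-1 gives a polynomial in X; the root in (0,1) is X = 0.411.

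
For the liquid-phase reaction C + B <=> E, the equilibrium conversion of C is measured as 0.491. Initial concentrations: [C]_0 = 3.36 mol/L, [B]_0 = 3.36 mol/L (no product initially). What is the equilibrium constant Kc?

Kc = 0.564 L/mol

Let X = conversion of C.
Concentrations: [C] = 3.36 − 3.36X; [B] = 3.36 − 3.36X; [E] = 3.36X.
At X = 0.491: [C] = 1.71, [B] = 1.71, [E] = 1.65.
Kc = [E] / ([C] [B]) = 0.564 L/mol.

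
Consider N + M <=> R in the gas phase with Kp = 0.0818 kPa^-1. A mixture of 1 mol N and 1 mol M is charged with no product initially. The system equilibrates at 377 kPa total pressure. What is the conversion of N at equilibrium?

X = 0.823

Basis: 1 mol N initially; let X = conversion of N. Extent ξ = X.
Species balance: n_N = 1 − X; n_M = 1 − X; n_R = X.
Total moles n_T = 2 − X.
With p_i = (n_i/n_T)P, Kp = p_R / (p_N p_M).
Substituting and setting equal to 0.0818 kPa^-1 gives a polynomial in X; the root in (0,1) is X = 0.823.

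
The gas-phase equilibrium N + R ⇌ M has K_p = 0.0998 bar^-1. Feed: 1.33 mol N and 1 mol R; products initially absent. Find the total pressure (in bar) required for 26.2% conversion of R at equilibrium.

P = 6.89 bar

Let X = conversion of R (basis 1 mol R); extent of reaction ξ = X.
Moles: n_N = 1.33 − X; n_R = 1 − X; n_M = X.
Total moles n_T = 2.33 − X.
K_p = p_M / (p_N p_R) with p_i = (n_i/n_T)·P.
At X = 0.262: the mole-fraction product g(X) = Π y_i^ν_i = 0.6874. Since K_p = g(X)·P^{-1}, P = (g/K_p)^(1/1) = (0.6874/0.0998)^(1/1) = 6.89 bar.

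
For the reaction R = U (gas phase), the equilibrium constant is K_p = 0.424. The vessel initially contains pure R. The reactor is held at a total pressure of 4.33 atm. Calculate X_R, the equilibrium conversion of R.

Basis: 1 mol R initially; let X = conversion of R. Extent ξ = X.
Mole table: n_R = 1 − X; n_U = X.
n_T stays at 1 (no change in mole number).
y_i = n_i/n_T, p_i = y_i·P. K_p = p_U / (p_R).
Substituting and setting equal to 0.424 gives a polynomial in X; the root in (0,1) is X = 0.298.

X = 0.298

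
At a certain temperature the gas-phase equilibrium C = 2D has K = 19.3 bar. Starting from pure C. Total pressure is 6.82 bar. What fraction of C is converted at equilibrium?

Take 1 mol C as basis and let X be its fractional conversion, so ξ = X.
Mole table: n_C = 1 − X; n_D = 2X.
Total moles n_T = 1 + X.
Mole fractions y_i = n_i/n_T; K = p_D^2 / (p_C) with p_i = y_i·P.
Setting this equal to 19.3 bar and taking the physical root (0 < X < 1) gives X = 0.644.

X = 0.644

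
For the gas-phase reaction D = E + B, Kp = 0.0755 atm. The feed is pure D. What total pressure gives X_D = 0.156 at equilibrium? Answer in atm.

P = 3.03 atm

Take 1 mol D as basis and let X be its fractional conversion, so ξ = X.
Species balance: n_D = 1 − X; n_E = X; n_B = X.
Summing: n_T = 1 + X.
Kp = p_E p_B / (p_D) with p_i = (n_i/n_T)·P.
At X = 0.156: the mole-fraction product g(X) = Π y_i^ν_i = 0.02494. Since Kp = g(X)·P^{1}, P = (Kp/g)^(1/1) = (0.0755/0.02494)^(1/1) = 3.03 atm.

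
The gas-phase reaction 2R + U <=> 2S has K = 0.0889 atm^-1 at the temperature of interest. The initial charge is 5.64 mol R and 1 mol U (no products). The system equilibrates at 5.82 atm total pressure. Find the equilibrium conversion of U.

X = 0.486

Let X = conversion of U (basis 1 mol U); extent of reaction ξ = X.
Moles: n_R = 5.64 − 2X; n_U = 1 − X; n_S = 2X.
Summing: n_T = 6.64 − X.
With p_i = (n_i/n_T)P, K = p_S^2 / (p_R^2 p_U).
Equating to 0.0889 atm^-1 and solving on 0 < X < 1: X = 0.486.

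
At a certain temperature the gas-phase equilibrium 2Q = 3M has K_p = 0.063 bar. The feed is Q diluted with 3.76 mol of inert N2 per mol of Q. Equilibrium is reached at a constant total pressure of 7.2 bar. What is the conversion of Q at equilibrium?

Take 1 mol Q as basis and let X be its fractional conversion, so ξ = 0.5X.
Mole table: n_Q = 1 − X; n_M = 1.5X; n_I = 3.76 (inert).
Total moles n_T = 4.76 + 0.5X.
With p_i = (n_i/n_T)P, K_p = p_M^3 / (p_Q^2).
Substituting and setting equal to 0.063 bar gives a polynomial in X; the root in (0,1) is X = 0.200.

X = 0.200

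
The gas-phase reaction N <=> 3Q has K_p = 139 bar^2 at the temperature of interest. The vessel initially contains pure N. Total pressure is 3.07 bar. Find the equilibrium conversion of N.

Basis: 1 mol N initially; let X = conversion of N. Extent ξ = X.
Species balance: n_N = 1 − X; n_Q = 3X.
n_T = Σnᵢ = 1 + 2X.
Mole fractions y_i = n_i/n_T; K_p = p_Q^3 / (p_N) with p_i = y_i·P.
Substituting and setting equal to 139 bar^2 gives a polynomial in X; the root in (0,1) is X = 0.847.

X = 0.847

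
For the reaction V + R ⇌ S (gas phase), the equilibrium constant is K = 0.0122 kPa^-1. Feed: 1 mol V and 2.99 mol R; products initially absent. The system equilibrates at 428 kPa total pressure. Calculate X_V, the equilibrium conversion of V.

Let X = conversion of V (basis 1 mol V); extent of reaction ξ = X.
Mole table: n_V = 1 − X; n_R = 2.99 − X; n_S = X.
n_T = Σnᵢ = 3.99 − X.
With p_i = (n_i/n_T)P, K = p_S / (p_V p_R).
Substituting and setting equal to 0.0122 kPa^-1 gives a polynomial in X; the root in (0,1) is X = 0.782.

X = 0.782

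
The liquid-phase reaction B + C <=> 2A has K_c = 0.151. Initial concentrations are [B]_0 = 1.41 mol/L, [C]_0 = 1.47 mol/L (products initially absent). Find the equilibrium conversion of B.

X = 0.166

Let X = conversion of B; extent ξ = 1.41·X mol/L.
Concentrations: [B] = 1.41 − 1.41X; [C] = 1.47 − 1.41X; [A] = 2.82X.
K_c = [A]^2 / ([B] [C]).
Setting equal to 0.151 and solving for X on (0,1) gives X = 0.166.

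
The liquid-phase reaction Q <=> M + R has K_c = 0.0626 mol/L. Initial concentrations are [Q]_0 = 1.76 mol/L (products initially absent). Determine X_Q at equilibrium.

X = 0.172

Let X = conversion of Q; extent ξ = 1.76·X mol/L.
Concentrations: [Q] = 1.76 − 1.76X; [M] = 1.76X; [R] = 1.76X.
K_c = [M] [R] / ([Q]).
Solving K_c = 0.0626 for X ∈ (0,1): X = 0.172.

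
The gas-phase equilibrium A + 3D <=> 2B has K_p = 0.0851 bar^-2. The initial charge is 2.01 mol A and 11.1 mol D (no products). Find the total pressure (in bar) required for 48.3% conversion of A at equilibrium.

Basis: 2.01 mol A initially; let X = conversion of A. Extent ξ = 2.01X.
Mole table: n_A = 2.01 − 2.01X; n_D = 11.1 − 6.03X; n_B = 4.02X.
n_T = Σnᵢ = 13.1 − 4.02X.
K_p = p_B^2 / (p_A p_D^3) with p_i = (n_i/n_T)·P.
At X = 0.483: the mole-fraction product g(X) = Π y_i^ν_i = 0.8245. Since K_p = g(X)·P^{-2}, P = (g/K_p)^(1/2) = (0.8245/0.0851)^(1/2) = 3.11 bar.

P = 3.11 bar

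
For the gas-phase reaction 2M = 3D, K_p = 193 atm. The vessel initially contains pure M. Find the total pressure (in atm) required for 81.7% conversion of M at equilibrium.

Basis: 1 mol M initially; let X = conversion of M. Extent ξ = 0.5X.
At extent ξ: n_M = 1 − X; n_D = 1.5X.
Total moles n_T = 1 + 0.5X.
K_p = p_D^3 / (p_M^2) with p_i = (n_i/n_T)·P.
At X = 0.817: the mole-fraction product g(X) = Π y_i^ν_i = 39.02. Since K_p = g(X)·P^{1}, P = (K_p/g)^(1/1) = (193/39.02)^(1/1) = 4.95 atm.

P = 4.95 atm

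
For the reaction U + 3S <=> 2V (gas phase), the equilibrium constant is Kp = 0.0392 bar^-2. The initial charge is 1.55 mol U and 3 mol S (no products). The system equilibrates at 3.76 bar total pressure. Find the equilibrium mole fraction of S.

Take 3 mol S as basis and let X be its fractional conversion, so ξ = X.
Moles: n_U = 1.55 − X; n_S = 3 − 3X; n_V = 2X.
n_T = Σnᵢ = 4.55 − 2X.
With p_i = (n_i/n_T)P, Kp = p_V^2 / (p_U p_S^3).
Equating to 0.0392 bar^-2 and solving on 0 < X < 1: X = 0.312.
Then n_S = 2.06, n_T = 3.93, so y_S = 0.525.

y_S = 0.525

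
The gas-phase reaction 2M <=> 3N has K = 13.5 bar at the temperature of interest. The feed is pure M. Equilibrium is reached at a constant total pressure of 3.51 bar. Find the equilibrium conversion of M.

Take 1 mol M as basis and let X be its fractional conversion, so ξ = 0.5X.
Mole table: n_M = 1 − X; n_N = 1.5X.
Total moles n_T = 1 + 0.5X.
y_i = n_i/n_T, p_i = y_i·P. K = p_N^3 / (p_M^2).
Setting this equal to 13.5 bar and taking the physical root (0 < X < 1) gives X = 0.610.

X = 0.610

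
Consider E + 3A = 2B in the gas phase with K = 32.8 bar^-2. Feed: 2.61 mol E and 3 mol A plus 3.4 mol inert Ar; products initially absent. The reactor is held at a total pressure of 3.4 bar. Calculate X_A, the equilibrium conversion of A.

X = 0.803

Basis: 3 mol A initially; let X = conversion of A. Extent ξ = X.
Moles: n_E = 2.61 − X; n_A = 3 − 3X; n_B = 2X; n_I = 3.4 (inert).
Total moles n_T = 9.01 − 2X.
Mole fractions y_i = n_i/n_T; K = p_B^2 / (p_E p_A^3) with p_i = y_i·P.
This yields a degree-4 equation in X; solving on (0,1), X = 0.803.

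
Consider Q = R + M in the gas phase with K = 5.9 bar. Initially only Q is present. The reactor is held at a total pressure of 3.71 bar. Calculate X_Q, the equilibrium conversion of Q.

X = 0.784

Let X = conversion of Q (basis 1 mol Q); extent of reaction ξ = X.
Species balance: n_Q = 1 − X; n_R = X; n_M = X.
n_T = Σnᵢ = 1 + X.
y_i = n_i/n_T, p_i = y_i·P. K = p_R p_M / (p_Q).
This yields a degree-2 equation in X; solving on (0,1), X = 0.784.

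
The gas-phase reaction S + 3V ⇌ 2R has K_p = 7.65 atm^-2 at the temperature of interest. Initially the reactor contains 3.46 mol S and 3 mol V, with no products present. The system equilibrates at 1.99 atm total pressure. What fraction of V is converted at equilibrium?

X = 0.715

Take 3 mol V as basis and let X be its fractional conversion, so ξ = X.
Species balance: n_S = 3.46 − X; n_V = 3 − 3X; n_R = 2X.
Summing: n_T = 6.46 − 2X.
With p_i = (n_i/n_T)P, K_p = p_R^2 / (p_S p_V^3).
Equating to 7.65 atm^-2 and solving on 0 < X < 1: X = 0.715.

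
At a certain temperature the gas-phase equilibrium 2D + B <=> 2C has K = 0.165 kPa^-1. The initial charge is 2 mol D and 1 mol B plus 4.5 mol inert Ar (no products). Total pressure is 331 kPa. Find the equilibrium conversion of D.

Basis: 2 mol D initially; let X = conversion of D. Extent ξ = X.
Moles: n_D = 2 − 2X; n_B = 1 − X; n_C = 2X; n_I = 4.5 (inert).
n_T = Σnᵢ = 7.5 − X.
With p_i = (n_i/n_T)P, K = p_C^2 / (p_D^2 p_B).
Setting this equal to 0.165 kPa^-1 and taking the physical root (0 < X < 1) gives X = 0.631.

X = 0.631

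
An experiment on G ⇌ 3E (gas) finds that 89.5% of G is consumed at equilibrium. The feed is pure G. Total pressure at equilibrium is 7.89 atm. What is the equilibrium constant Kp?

Kp = 1.47e+03 atm^2

Basis: 1 mol G initially; let X = conversion of G. Extent ξ = X.
At extent ξ: n_G = 1 − X; n_E = 3X.
Summing: n_T = 1 + 2X.
At X = 0.895: n_G = 0.105, n_E = 2.69, n_T = 2.79.
p_i = (n_i/n_T)·P. Kp = p_E^3 / (p_G) = 1.47e+03 atm^2.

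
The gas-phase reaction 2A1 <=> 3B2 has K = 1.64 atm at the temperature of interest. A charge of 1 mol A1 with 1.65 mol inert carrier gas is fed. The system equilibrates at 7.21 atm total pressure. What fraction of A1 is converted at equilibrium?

X = 0.407

Take 1 mol A1 as basis and let X be its fractional conversion, so ξ = 0.5X.
At extent ξ: n_A1 = 1 − X; n_B2 = 1.5X; n_I = 1.65 (inert).
Total moles n_T = 2.65 + 0.5X.
With p_i = (n_i/n_T)P, K = p_B2^3 / (p_A1^2).
Setting this equal to 1.64 atm and taking the physical root (0 < X < 1) gives X = 0.407.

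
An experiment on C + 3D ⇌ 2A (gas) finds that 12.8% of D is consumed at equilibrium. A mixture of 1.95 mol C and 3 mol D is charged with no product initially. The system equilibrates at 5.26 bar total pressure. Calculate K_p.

K_p = 0.0016 bar^-2

Take 3 mol D as basis and let X be its fractional conversion, so ξ = X.
Moles: n_C = 1.95 − X; n_D = 3 − 3X; n_A = 2X.
n_T = Σnᵢ = 4.95 − 2X.
At X = 0.128: n_C = 1.82, n_D = 2.62, n_A = 0.256, n_T = 4.69.
p_i = (n_i/n_T)·P. K_p = p_A^2 / (p_C p_D^3) = 0.0016 bar^-2.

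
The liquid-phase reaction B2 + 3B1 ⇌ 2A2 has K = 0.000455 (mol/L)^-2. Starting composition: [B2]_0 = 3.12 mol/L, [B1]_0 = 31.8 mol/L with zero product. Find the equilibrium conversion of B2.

Let X = conversion of B2; extent ξ = 3.12·X mol/L.
Concentrations: [B2] = 3.12 − 3.12X; [B1] = 31.8 − 9.36X; [A2] = 6.24X.
K = [A2]^2 / ([B2] [B1]^3).
Solving K = 0.000455 for X ∈ (0,1): X = 0.554.

X = 0.554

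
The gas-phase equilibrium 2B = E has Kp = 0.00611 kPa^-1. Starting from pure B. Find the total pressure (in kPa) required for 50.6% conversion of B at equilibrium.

P = 127 kPa

Take 1 mol B as basis and let X be its fractional conversion, so ξ = 0.5X.
Species balance: n_B = 1 − X; n_E = 0.5X.
Total moles n_T = 1 − 0.5X.
Kp = p_E / (p_B^2) with p_i = (n_i/n_T)·P.
At X = 0.506: the mole-fraction product g(X) = Π y_i^ν_i = 0.7744. Since Kp = g(X)·P^{-1}, P = (g/Kp)^(1/1) = (0.7744/0.00611)^(1/1) = 127 kPa.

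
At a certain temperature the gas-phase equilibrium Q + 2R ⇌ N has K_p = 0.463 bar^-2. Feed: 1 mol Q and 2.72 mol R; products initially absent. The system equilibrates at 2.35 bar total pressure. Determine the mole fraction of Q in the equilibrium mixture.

y_Q = 0.183

Take 1 mol Q as basis and let X be its fractional conversion, so ξ = X.
At extent ξ: n_Q = 1 − X; n_R = 2.72 − 2X; n_N = X.
Total moles n_T = 3.72 − 2X.
y_i = n_i/n_T, p_i = y_i·P. K_p = p_N / (p_Q p_R^2).
Setting this equal to 0.463 bar^-2 and taking the physical root (0 < X < 1) gives X = 0.505.
Then n_Q = 0.495, n_T = 2.71, so y_Q = 0.183.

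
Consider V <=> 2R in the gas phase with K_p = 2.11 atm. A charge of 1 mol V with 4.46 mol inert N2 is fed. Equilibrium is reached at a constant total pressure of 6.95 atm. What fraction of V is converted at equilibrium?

Let X = conversion of V (basis 1 mol V); extent of reaction ξ = X.
Moles: n_V = 1 − X; n_R = 2X; n_I = 4.46 (inert).
Summing: n_T = 5.46 + X.
Mole fractions y_i = n_i/n_T; K_p = p_R^2 / (p_V) with p_i = y_i·P.
Substituting and setting equal to 2.11 atm gives a polynomial in X; the root in (0,1) is X = 0.483.

X = 0.483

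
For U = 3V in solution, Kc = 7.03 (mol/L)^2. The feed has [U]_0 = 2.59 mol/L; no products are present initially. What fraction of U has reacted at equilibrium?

Let X = conversion of U; extent ξ = 2.59·X mol/L.
Concentrations: [U] = 2.59 − 2.59X; [V] = 7.77X.
Kc = [V]^3 / ([U]).
Equating to 7.03 (mol/L)^2: the physical root is X = 0.301.

X = 0.301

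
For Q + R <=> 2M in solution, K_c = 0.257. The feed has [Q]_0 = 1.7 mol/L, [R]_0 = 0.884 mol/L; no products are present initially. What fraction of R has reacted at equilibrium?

Let X = conversion of R; extent ξ = 0.884·X mol/L.
Concentrations: [Q] = 1.7 − 0.884X; [R] = 0.884 − 0.884X; [M] = 1.77X.
K_c = [M]^2 / ([Q] [R]).
Equating to 0.257: the physical root is X = 0.277.

X = 0.277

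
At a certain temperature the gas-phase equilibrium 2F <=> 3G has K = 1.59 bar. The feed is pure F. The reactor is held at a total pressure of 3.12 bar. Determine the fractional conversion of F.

X = 0.402

Basis: 1 mol F initially; let X = conversion of F. Extent ξ = 0.5X.
Moles: n_F = 1 − X; n_G = 1.5X.
Summing: n_T = 1 + 0.5X.
y_i = n_i/n_T, p_i = y_i·P. K = p_G^3 / (p_F^2).
Equating to 1.59 bar and solving on 0 < X < 1: X = 0.402.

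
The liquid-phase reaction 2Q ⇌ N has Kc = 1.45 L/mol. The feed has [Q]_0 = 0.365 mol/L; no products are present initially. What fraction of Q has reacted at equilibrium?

X = 0.392

Let X = conversion of Q; extent ξ = 0.365X/2 mol/L.
Concentrations: [Q] = 0.365 − 0.365X; [N] = 0.182X.
Kc = [N] / ([Q]^2).
This equals 1.45 at X = 0.392 (the root in 0 < X < 1).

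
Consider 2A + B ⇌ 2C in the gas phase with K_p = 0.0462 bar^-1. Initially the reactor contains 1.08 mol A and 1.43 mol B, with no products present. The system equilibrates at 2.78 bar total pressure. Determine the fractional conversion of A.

X = 0.210

Basis: 1.08 mol A initially; let X = conversion of A. Extent ξ = 0.54X.
At extent ξ: n_A = 1.08 − 1.08X; n_B = 1.43 − 0.54X; n_C = 1.08X.
Total moles n_T = 2.51 − 0.54X.
With p_i = (n_i/n_T)P, K_p = p_C^2 / (p_A^2 p_B).
This yields a degree-3 equation in X; solving on (0,1), X = 0.210.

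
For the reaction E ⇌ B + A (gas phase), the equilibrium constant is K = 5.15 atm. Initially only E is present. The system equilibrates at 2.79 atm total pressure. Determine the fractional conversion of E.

X = 0.805

Take 1 mol E as basis and let X be its fractional conversion, so ξ = X.
Species balance: n_E = 1 − X; n_B = X; n_A = X.
n_T = Σnᵢ = 1 + X.
y_i = n_i/n_T, p_i = y_i·P. K = p_B p_A / (p_E).
Substituting and setting equal to 5.15 atm gives a polynomial in X; the root in (0,1) is X = 0.805.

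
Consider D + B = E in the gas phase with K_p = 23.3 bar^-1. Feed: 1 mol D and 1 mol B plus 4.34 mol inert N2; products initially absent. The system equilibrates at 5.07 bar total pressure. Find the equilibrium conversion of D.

Take 1 mol D as basis and let X be its fractional conversion, so ξ = X.
Moles: n_D = 1 − X; n_B = 1 − X; n_E = X; n_I = 4.34 (inert).
Summing: n_T = 6.34 − X.
With p_i = (n_i/n_T)P, K_p = p_E / (p_D p_B).
This yields a degree-2 equation in X; solving on (0,1), X = 0.806.

X = 0.806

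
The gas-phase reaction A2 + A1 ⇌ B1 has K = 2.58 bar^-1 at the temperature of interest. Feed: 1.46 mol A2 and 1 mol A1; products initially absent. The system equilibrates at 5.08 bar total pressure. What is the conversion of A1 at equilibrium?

Basis: 1 mol A1 initially; let X = conversion of A1. Extent ξ = X.
Moles: n_A2 = 1.46 − X; n_A1 = 1 − X; n_B1 = X.
n_T = Σnᵢ = 2.46 − X.
y_i = n_i/n_T, p_i = y_i·P. K = p_B1 / (p_A2 p_A1).
This yields a degree-2 equation in X; solving on (0,1), X = 0.835.

X = 0.835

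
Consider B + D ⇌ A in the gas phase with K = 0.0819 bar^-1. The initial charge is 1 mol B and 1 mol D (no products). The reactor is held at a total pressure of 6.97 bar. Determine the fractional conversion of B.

X = 0.202

Take 1 mol B as basis and let X be its fractional conversion, so ξ = X.
Species balance: n_B = 1 − X; n_D = 1 − X; n_A = X.
n_T = Σnᵢ = 2 − X.
Mole fractions y_i = n_i/n_T; K = p_A / (p_B p_D) with p_i = y_i·P.
Substituting and setting equal to 0.0819 bar^-1 gives a polynomial in X; the root in (0,1) is X = 0.202.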